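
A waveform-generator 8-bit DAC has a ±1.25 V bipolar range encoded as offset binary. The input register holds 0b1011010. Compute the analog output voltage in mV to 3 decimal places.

LSB = 2.5 V / 2^8 = 9.766 mV.
Code 0b1011010 = 90 decimal.
V_out = (−1.25) + 90 × 0.00976562 V = -0.371094 V.
= -371.094 mV.

-371.094 mV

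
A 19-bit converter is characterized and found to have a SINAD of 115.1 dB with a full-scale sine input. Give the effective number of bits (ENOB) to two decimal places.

ENOB = (SINAD − 1.76) / 6.02 = (115.1 − 1.76)/6.02 = 18.827.

18.83 bits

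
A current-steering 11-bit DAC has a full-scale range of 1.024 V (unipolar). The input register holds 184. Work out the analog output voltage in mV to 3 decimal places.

92.000 mV

LSB = 1.024 V / 2^11 = 0.500 mV.
V_out = 0 + 184 × 0.0005 V = 0.092 V.
= 92.000 mV.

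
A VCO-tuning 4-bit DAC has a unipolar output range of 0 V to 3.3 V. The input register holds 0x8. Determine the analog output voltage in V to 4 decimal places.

LSB = 3.3 V / 2^4 = 206.250 mV.
Code 0x8 = 8 decimal.
V_out = 0 + 8 × 0.20625 V = 1.65 V.

1.6500 V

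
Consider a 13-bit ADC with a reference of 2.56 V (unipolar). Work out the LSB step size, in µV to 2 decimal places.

Full-scale span = 2.56 V.
LSB = 2.56 / 2^13 = 2.56 / 8192 = 0.0003125 V = 312.50 µV.

312.50 µV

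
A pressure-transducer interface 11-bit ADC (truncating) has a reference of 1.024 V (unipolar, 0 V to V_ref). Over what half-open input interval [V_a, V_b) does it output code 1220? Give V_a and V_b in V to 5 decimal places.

LSB = 1.024/2^11 = 0.500 mV.
V_a = V_low + 1220·LSB = 0.61 V; V_b = V_low + 1221·LSB = 0.6105 V.

[0.61000 V, 0.61050 V)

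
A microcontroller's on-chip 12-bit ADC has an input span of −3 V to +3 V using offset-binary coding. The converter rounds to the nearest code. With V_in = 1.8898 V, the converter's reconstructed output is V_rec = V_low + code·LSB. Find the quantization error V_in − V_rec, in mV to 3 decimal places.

0.152 mV

Step size: 6 V ÷ 2^12 = 1.465 mV.
Scaled input = 3338.1035 LSBs, so code = 3338.
V_rec = (−3) + 3338·0.00146484 = 1.8896484 V.
Difference: 0.000151563 V → 0.152 mV.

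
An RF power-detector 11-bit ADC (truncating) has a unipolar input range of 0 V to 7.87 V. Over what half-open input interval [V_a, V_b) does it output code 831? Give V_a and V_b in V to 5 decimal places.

[3.19334 V, 3.19719 V)

LSB = 7.87/2^11 = 3.843 mV.
V_a = V_low + 831·LSB = 3.19334 V; V_b = V_low + 832·LSB = 3.19719 V.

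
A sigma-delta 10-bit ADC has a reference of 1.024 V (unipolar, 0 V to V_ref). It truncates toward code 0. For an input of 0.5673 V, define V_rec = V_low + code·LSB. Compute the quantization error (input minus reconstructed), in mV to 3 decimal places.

0.300 mV

LSB = 1.024/2^10 = 1.000 mV.
(V_in − V_low)/LSB = (0.5673 − 0)/0.001 = 567.3000 → code 567 (floor).
Code 567 maps back to 0 + 567×0.001 V = 0.567 V.
Error = 0.5673 − 0.567 = 0.0003 V = 0.300 mV.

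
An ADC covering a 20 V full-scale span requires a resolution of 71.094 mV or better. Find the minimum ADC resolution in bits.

9 bits

Number of steps required ≥ 20 V / 71.094 mV = 281.32.
Need 2^N ≥ 281.32; 2^8 = 256, 2^9 = 512.
Minimum N = 9.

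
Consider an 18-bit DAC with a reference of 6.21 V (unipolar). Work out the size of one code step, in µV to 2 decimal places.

Full-scale span = 6.21 V.
LSB = 6.21 / 2^18 = 6.21 / 262144 = 2.36893e-05 V = 23.69 µV.

23.69 µV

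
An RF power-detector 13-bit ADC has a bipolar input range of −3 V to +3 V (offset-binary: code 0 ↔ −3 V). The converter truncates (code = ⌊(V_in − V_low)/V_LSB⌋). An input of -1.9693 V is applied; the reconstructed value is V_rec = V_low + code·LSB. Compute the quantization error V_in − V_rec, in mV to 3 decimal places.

Step size: 6 V ÷ 2^13 = 0.732 mV.
(V_in − V_low)/LSB = (-1.9693 − (−3))/0.000732422 = 1407.2491 → code 1407 (floor).
Code 1407 maps back to (−3) + 1407×0.000732422 V = -1.9694824 V.
V_in − V_rec = 0.000182422 V = 0.182 mV.

0.182 mV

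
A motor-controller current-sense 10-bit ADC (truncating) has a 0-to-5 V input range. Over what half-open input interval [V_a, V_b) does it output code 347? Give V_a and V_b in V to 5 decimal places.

[1.69434 V, 1.69922 V)

LSB = 5/2^10 = 4.883 mV.
V_a = V_low + 347·LSB = 1.69434 V; V_b = V_low + 348·LSB = 1.69922 V.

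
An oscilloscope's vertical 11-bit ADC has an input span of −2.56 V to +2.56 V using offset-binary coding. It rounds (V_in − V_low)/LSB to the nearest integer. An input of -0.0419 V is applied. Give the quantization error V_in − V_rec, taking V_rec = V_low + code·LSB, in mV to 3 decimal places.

0.600 mV

One LSB is 5.12 V / 2048 = 2.500 mV.
(-0.0419 − (−2.56))/0.0025 = 1007.2400; round gives code 1007.
Reconstructed: -0.0425 V.
Difference: 0.0006 V → 0.600 mV.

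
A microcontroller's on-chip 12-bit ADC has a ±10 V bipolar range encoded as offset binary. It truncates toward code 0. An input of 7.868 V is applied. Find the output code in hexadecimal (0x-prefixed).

code 0xE4B (decimal 3659)

Full-scale span = 20 V; LSB = 20/2^12 = 4.883 mV.
(V_in − V_low)/LSB = (7.868 − (−10)) / 0.00488281 = 3659.366.
So the output code is 3659.
In hexadecimal (0x-prefixed): 0xE4B.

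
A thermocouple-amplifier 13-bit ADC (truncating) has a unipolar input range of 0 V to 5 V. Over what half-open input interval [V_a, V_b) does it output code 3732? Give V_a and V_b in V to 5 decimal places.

[2.27783 V, 2.27844 V)

LSB = 5/2^13 = 0.610 mV.
V_a = V_low + 3732·LSB = 2.27783 V; V_b = V_low + 3733·LSB = 2.27844 V.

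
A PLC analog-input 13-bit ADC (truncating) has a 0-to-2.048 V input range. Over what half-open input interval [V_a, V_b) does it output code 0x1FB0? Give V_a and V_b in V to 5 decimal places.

LSB = 2.048/2^13 = 250.00 µV.
Code 0x1FB0 = 8112 decimal.
V_a = V_low + 8112·LSB = 2.028 V; V_b = V_low + 8113·LSB = 2.02825 V.

[2.02800 V, 2.02825 V)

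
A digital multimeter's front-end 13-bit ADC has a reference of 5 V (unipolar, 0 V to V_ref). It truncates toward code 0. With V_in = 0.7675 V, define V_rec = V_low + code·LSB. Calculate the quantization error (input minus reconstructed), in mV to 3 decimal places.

0.288 mV

LSB = 5/2^13 = 0.610 mV.
(V_in − V_low)/LSB = (0.7675 − 0)/0.000610352 = 1257.4720 → code 1257 (floor).
V_rec = 0 + 1257·0.000610352 = 0.76721191 V.
Difference: 0.000288086 V → 0.288 mV.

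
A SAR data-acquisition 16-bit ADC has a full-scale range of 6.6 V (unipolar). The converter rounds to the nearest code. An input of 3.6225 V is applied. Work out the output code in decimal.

With 65536 levels over 6.6 V, one step is 100.71 µV.
Input sits at 35970.327 steps above V_low.
round(35970.327) = 35970.

code 35970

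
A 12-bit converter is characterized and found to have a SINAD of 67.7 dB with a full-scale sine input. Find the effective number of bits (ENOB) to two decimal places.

10.95 bits

ENOB = (SINAD − 1.76) / 6.02 = (67.7 − 1.76)/6.02 = 10.953.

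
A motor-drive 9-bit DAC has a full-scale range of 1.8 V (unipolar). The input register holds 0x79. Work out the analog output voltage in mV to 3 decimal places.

425.391 mV

LSB = 1.8 V / 2^9 = 3.516 mV.
Code 0x79 = 121 decimal.
V_out = 0 + 121 × 0.00351563 V = 0.425391 V.
= 425.391 mV.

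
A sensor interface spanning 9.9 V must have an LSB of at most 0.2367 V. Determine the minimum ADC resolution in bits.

6 bits

Number of steps required ≥ 9.9 V / 0.2367 V = 41.83.
Need 2^N ≥ 41.83; 2^5 = 32, 2^6 = 64.
Minimum N = 6.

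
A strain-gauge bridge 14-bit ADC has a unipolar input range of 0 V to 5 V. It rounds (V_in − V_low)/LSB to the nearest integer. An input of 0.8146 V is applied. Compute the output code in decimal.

LSB = 5 V / 16384 = 305.18 µV.
(V_in − V_low)/LSB = (0.8146 − 0) / 0.000305176 = 2669.281.
So the output code is 2669.

code 2669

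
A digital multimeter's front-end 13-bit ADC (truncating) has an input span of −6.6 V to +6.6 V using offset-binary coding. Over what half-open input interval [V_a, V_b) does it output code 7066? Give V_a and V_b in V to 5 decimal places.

[4.78564 V, 4.78726 V)

LSB = 13.2/2^13 = 1.611 mV.
V_a = V_low + 7066·LSB = 4.78564 V; V_b = V_low + 7067·LSB = 4.78726 V.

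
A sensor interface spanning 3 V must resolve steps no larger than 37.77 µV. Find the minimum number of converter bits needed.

17 bits

Number of steps required ≥ 3 V / 37.77 µV = 79428.12.
Need 2^N ≥ 79428.12; 2^16 = 65536, 2^17 = 131072.
Minimum N = 17.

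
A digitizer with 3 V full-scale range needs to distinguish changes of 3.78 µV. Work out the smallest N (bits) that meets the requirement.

20 bits

Number of steps required ≥ 3 V / 3.78 µV = 793650.79.
Need 2^N ≥ 793650.79; 2^19 = 524288, 2^20 = 1048576.
Minimum N = 20.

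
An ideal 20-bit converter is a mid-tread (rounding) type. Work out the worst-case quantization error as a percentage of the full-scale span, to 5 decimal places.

Rounding → worst-case error = ½ LSB = V_FS/2^21, so 100/2097152 = 4.76837e-05 % of full scale.

0.00005 %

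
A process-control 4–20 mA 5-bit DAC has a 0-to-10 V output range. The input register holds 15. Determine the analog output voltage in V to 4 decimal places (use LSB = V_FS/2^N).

LSB = 10 V / 2^5 = 312.500 mV.
V_out = 0 + 15 × 0.3125 V = 4.6875 V.

4.6875 V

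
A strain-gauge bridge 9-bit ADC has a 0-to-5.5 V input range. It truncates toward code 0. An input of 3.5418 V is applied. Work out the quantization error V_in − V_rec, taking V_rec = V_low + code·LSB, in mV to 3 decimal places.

7.620 mV

Step size: 5.5 V ÷ 2^9 = 10.742 mV.
Scaled input = 329.7094 LSBs, so code = 329.
V_rec = 0 + 329·0.0107422 = 3.5341797 V.
Error = 3.5418 − 3.5341797 = 0.00762031 V = 7.620 mV.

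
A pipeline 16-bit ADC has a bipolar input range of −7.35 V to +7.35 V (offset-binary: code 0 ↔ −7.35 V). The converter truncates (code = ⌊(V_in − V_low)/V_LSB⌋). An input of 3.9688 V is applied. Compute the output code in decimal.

code 50461

With 65536 levels over 14.7 V, one step is 224.30 µV.
Input sits at 50461.828 steps above V_low.
⌊·⌋(50461.828) = 50461.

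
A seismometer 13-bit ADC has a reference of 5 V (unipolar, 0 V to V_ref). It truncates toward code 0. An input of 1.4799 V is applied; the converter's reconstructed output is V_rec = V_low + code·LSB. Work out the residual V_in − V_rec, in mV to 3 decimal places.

0.408 mV

LSB = 5/2^13 = 0.610 mV.
Scaled input = 2424.6682 LSBs, so code = 2424.
V_rec = 0 + 2424·0.000610352 = 1.4794922 V.
V_in − V_rec = 0.000407813 V = 0.408 mV.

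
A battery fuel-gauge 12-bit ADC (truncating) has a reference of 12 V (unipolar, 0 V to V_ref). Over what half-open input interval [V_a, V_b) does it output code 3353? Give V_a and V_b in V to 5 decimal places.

[9.82324 V, 9.82617 V)

LSB = 12/2^12 = 2.930 mV.
V_a = V_low + 3353·LSB = 9.82324 V; V_b = V_low + 3354·LSB = 9.82617 V.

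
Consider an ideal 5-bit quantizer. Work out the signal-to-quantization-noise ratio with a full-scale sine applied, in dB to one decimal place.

31.9 dB

SNR ≈ 6.02·N + 1.76 dB = 6.02·5 + 1.76 = 31.86 dB.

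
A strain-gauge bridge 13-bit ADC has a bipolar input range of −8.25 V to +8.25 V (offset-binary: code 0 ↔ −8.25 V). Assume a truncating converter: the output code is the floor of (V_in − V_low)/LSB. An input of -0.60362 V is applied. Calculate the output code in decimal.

With 8192 levels over 16.5 V, one step is 2.014 mV.
(-0.60362 − (−8.25)) / 0.00201416 = 3796.312 LSBs.
⌊·⌋(3796.312) = 3796.

code 3796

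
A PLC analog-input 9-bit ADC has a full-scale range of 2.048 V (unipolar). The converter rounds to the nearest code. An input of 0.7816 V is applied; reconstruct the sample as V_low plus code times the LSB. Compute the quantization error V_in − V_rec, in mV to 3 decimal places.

1.600 mV

LSB = 2.048/2^9 = 4.000 mV.
(0.7816 − 0)/0.004 = 195.4000; round gives code 195.
Code 195 maps back to 0 + 195×0.004 V = 0.78 V.
Difference: 0.0016 V → 1.600 mV.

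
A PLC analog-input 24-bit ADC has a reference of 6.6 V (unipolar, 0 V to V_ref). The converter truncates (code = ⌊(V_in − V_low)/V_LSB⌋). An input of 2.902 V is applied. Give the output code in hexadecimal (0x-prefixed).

LSB = 6.6 V / 16777216 = 0.39 µV.
Input sits at 7376891.035 steps above V_low.
So the output code is 7376891.
In hexadecimal (0x-prefixed): 0x708FFB.

code 0x708FFB (decimal 7376891)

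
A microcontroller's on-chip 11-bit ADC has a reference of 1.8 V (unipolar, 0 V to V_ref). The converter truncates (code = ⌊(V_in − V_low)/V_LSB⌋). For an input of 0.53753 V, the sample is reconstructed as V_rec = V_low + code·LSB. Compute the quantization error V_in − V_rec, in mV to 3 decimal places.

Step size: 1.8 V ÷ 2^11 = 0.879 mV.
(V_in − V_low)/LSB = (0.53753 − 0)/0.000878906 = 611.5897 → code 611 (floor).
Code 611 maps back to 0 + 611×0.000878906 V = 0.53701172 V.
Difference: 0.000518281 V → 0.518 mV.

0.518 mV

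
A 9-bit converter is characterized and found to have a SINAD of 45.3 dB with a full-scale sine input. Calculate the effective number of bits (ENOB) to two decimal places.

7.23 bits

ENOB = (SINAD − 1.76) / 6.02 = (45.3 − 1.76)/6.02 = 7.233.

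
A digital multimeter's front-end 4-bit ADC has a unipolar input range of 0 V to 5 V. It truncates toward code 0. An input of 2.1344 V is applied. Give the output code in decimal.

code 6

LSB = 5 V / 16 = 312.500 mV.
Input sits at 6.830 steps above V_low.
Floor → code 6.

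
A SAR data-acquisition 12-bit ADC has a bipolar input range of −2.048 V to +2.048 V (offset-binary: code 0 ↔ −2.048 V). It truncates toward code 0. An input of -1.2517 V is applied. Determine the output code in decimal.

With 4096 levels over 4.096 V, one step is 1.000 mV.
(V_in − V_low)/LSB = (-1.2517 − (−2.048)) / 0.001 = 796.300.
Floor → code 796.

code 796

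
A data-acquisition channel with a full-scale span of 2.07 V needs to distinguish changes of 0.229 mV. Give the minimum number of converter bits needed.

14 bits

Number of steps required ≥ 2.07 V / 0.229 mV = 9039.30.
Need 2^N ≥ 9039.30; 2^13 = 8192, 2^14 = 16384.
Minimum N = 14.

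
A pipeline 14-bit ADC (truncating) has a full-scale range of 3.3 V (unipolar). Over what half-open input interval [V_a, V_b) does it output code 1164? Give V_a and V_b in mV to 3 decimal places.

[234.448 mV, 234.650 mV)

LSB = 3.3/2^14 = 201.42 µV.
V_a = V_low + 1164·LSB = 0.234448 V; V_b = V_low + 1165·LSB = 0.23465 V.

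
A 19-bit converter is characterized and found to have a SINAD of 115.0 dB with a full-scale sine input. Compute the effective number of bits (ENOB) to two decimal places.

ENOB = (SINAD − 1.76) / 6.02 = (115.0 − 1.76)/6.02 = 18.811.

18.81 bits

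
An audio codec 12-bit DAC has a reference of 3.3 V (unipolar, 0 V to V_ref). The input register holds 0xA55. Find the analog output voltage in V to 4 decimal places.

2.1310 V

LSB = 3.3 V / 2^12 = 0.806 mV.
Code 0xA55 = 2645 decimal.
V_out = 0 + 2645 × 0.000805664 V = 2.13098 V.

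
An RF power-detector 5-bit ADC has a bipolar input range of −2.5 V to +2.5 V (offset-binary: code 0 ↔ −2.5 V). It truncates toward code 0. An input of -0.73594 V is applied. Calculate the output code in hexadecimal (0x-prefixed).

Full-scale span = 5 V; LSB = 5/2^5 = 156.250 mV.
(V_in − V_low)/LSB = (-0.73594 − (−2.5)) / 0.15625 = 11.290.
⌊·⌋(11.290) = 11.
In hexadecimal (0x-prefixed): 0xB.

code 0xB (decimal 11)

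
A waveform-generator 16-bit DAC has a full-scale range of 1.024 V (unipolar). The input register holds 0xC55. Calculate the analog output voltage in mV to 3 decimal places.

LSB = 1.024 V / 2^16 = 15.62 µV.
Code 0xC55 = 3157 decimal.
V_out = 0 + 3157 × 1.5625e-05 V = 0.0493281 V.
= 49.328 mV.

49.328 mV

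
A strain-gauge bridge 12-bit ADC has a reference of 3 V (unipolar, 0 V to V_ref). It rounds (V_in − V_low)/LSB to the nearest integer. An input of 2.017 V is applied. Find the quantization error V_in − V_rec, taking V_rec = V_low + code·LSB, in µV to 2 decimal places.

Step size: 3 V ÷ 2^12 = 0.732 mV.
Scaled input = 2753.8773 LSBs, so code = 2754.
Code 2754 maps back to 0 + 2754×0.000732422 V = 2.0170898 V.
V_in − V_rec = -8.98437e-05 V = -89.84 µV.

-89.84 µV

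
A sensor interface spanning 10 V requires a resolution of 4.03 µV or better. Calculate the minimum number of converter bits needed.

22 bits

Number of steps required ≥ 10 V / 4.03 µV = 2481389.58.
Need 2^N ≥ 2481389.58; 2^21 = 2097152, 2^22 = 4194304.
Minimum N = 22.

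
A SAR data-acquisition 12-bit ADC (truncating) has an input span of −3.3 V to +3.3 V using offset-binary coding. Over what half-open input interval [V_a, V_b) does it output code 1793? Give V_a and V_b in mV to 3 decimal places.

[-410.889 mV, -409.277 mV)

LSB = 6.6/2^12 = 1.611 mV.
V_a = V_low + 1793·LSB = -0.410889 V; V_b = V_low + 1794·LSB = -0.409277 V.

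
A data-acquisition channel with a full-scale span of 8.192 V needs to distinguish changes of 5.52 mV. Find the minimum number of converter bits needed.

Number of steps required ≥ 8.192 V / 5.52 mV = 1484.06.
Need 2^N ≥ 1484.06; 2^10 = 1024, 2^11 = 2048.
Minimum N = 11.

11 bits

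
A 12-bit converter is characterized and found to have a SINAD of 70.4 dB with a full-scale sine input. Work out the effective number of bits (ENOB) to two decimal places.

ENOB = (SINAD − 1.76) / 6.02 = (70.4 − 1.76)/6.02 = 11.402.

11.40 bits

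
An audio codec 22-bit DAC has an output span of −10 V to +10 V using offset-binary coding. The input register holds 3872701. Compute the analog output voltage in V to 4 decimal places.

LSB = 20 V / 2^22 = 4.77 µV.
V_out = (−10) + 3872701 × 4.76837e-06 V = 8.46648 V.

8.4665 V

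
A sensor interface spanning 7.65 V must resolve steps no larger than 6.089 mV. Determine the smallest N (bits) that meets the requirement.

Number of steps required ≥ 7.65 V / 6.089 mV = 1256.36.
Need 2^N ≥ 1256.36; 2^10 = 1024, 2^11 = 2048.
Minimum N = 11.

11 bits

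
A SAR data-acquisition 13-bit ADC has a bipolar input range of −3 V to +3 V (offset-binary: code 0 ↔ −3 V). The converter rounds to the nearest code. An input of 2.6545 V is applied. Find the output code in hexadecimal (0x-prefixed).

code 0x1E28 (decimal 7720)

LSB = 6 V / 8192 = 0.732 mV.
(2.6545 − (−3)) / 0.000732422 = 7720.277 LSBs.
round(7720.277) = 7720.
In hexadecimal (0x-prefixed): 0x1E28.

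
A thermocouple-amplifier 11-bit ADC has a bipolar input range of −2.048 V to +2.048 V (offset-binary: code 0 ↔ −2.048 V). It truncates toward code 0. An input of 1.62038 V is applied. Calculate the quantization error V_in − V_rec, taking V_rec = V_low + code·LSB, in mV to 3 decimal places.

LSB = 4.096/2^11 = 2.000 mV.
(V_in − V_low)/LSB = (1.62038 − (−2.048))/0.002 = 1834.1900 → code 1834 (floor).
Code 1834 maps back to (−2.048) + 1834×0.002 V = 1.62 V.
V_in − V_rec = 0.00038 V = 0.380 mV.

0.380 mV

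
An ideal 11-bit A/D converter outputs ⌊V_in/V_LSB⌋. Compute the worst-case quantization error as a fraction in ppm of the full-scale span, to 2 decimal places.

488.28 ppm

Truncating → worst-case error = 1 LSB = V_FS/2^11, so 1e+06/2048 = 488.281 ppm of full scale.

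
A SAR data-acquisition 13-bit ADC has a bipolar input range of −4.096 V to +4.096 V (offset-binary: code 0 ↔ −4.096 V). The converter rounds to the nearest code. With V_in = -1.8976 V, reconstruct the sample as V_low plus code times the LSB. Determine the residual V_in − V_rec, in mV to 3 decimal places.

LSB = 8.192/2^13 = 1.000 mV.
(-1.8976 − (−4.096))/0.001 = 2198.4000; round gives code 2198.
V_rec = (−4.096) + 2198·0.001 = -1.898 V.
Difference: 0.0004 V → 0.400 mV.

0.400 mV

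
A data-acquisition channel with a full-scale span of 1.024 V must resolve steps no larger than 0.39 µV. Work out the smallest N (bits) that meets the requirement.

Number of steps required ≥ 1.024 V / 0.39 µV = 2625641.03.
Need 2^N ≥ 2625641.03; 2^21 = 2097152, 2^22 = 4194304.
Minimum N = 22.

22 bits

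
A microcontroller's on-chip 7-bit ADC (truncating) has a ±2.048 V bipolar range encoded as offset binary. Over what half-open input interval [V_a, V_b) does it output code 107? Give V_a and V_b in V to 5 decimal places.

LSB = 4.096/2^7 = 32.000 mV.
V_a = V_low + 107·LSB = 1.376 V; V_b = V_low + 108·LSB = 1.408 V.

[1.37600 V, 1.40800 V)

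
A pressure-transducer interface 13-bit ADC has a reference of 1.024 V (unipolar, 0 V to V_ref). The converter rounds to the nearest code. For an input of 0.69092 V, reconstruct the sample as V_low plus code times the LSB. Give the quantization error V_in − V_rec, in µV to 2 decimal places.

45.00 µV

LSB = 1.024/2^13 = 125.00 µV.
(0.69092 − 0)/0.000125 = 5527.3600; round gives code 5527.
V_rec = 0 + 5527·0.000125 = 0.690875 V.
Error = 0.69092 − 0.690875 = 4.5e-05 V = 45.00 µV.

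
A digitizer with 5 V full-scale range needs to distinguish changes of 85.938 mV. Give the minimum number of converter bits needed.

Number of steps required ≥ 5 V / 85.938 mV = 58.18.
Need 2^N ≥ 58.18; 2^5 = 32, 2^6 = 64.
Minimum N = 6.

6 bits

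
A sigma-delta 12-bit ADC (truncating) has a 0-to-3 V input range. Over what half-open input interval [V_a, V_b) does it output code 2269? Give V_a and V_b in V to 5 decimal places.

LSB = 3/2^12 = 0.732 mV.
V_a = V_low + 2269·LSB = 1.66187 V; V_b = V_low + 2270·LSB = 1.6626 V.

[1.66187 V, 1.66260 V)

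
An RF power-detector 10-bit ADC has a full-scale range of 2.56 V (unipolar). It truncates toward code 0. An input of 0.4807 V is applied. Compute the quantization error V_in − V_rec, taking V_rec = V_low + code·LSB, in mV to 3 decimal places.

One LSB is 2.56 V / 1024 = 2.500 mV.
(V_in − V_low)/LSB = (0.4807 − 0)/0.0025 = 192.2800 → code 192 (floor).
V_rec = 0 + 192·0.0025 = 0.48 V.
Difference: 0.0007 V → 0.700 mV.

0.700 mV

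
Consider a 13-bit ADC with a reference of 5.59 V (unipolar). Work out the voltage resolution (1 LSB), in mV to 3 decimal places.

Full-scale span = 5.59 V.
LSB = 5.59 / 2^13 = 5.59 / 8192 = 0.000682373 V = 0.682 mV.

0.682 mV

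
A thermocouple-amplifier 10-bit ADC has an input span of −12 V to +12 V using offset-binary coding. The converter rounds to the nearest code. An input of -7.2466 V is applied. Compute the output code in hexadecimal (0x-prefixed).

Full-scale span = 24 V; LSB = 24/2^10 = 23.438 mV.
Input sits at 202.812 steps above V_low.
So the output code is 203.
In hexadecimal (0x-prefixed): 0xCB.

code 0xCB (decimal 203)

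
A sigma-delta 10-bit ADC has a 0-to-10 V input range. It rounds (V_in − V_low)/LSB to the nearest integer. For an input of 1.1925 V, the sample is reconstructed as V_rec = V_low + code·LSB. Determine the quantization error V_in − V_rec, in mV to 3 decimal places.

1.094 mV

Step size: 10 V ÷ 2^10 = 9.766 mV.
(1.1925 − 0)/0.00976562 = 122.1120; round gives code 122.
Reconstructed: 1.1914062 V.
Error = 1.1925 − 1.1914062 = 0.00109375 V = 1.094 mV.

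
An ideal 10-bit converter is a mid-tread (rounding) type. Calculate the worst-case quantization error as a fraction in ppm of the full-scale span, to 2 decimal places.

488.28 ppm

Rounding → worst-case error = ½ LSB = V_FS/2^11, so 1e+06/2048 = 488.281 ppm of full scale.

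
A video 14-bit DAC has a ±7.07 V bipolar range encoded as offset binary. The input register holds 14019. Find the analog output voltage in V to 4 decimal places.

5.0289 V

LSB = 14.14 V / 2^14 = 0.863 mV.
V_out = (−7.07) + 14019 × 0.000863037 V = 5.02892 V.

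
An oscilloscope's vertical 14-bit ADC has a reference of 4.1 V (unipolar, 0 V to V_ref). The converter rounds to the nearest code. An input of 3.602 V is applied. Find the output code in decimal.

code 14394

With 16384 levels over 4.1 V, one step is 250.24 µV.
(V_in − V_low)/LSB = (3.602 − 0) / 0.000250244 = 14393.943.
So the output code is 14394.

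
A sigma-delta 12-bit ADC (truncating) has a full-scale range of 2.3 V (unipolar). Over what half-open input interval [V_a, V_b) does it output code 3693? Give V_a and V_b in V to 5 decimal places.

LSB = 2.3/2^12 = 0.562 mV.
V_a = V_low + 3693·LSB = 2.07371 V; V_b = V_low + 3694·LSB = 2.07427 V.

[2.07371 V, 2.07427 V)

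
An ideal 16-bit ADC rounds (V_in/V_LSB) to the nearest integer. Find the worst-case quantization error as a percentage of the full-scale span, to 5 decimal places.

Rounding → worst-case error = ½ LSB = V_FS/2^17, so 100/131072 = 0.000762939 % of full scale.

0.00076 %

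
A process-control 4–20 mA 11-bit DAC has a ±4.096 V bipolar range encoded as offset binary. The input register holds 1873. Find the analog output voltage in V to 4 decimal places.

3.3960 V

LSB = 8.192 V / 2^11 = 4.000 mV.
V_out = (−4.096) + 1873 × 0.004 V = 3.396 V.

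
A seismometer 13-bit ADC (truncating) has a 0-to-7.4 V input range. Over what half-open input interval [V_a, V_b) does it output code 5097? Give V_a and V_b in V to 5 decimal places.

[4.60422 V, 4.60513 V)

LSB = 7.4/2^13 = 0.903 mV.
V_a = V_low + 5097·LSB = 4.60422 V; V_b = V_low + 5098·LSB = 4.60513 V.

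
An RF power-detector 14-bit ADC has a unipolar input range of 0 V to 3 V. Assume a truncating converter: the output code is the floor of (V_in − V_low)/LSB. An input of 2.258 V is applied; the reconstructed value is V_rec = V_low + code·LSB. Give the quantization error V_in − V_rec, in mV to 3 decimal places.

LSB = 3/2^14 = 183.11 µV.
(2.258 − 0)/0.000183105 = 12331.6907; ⌊·⌋ gives code 12331.
Code 12331 maps back to 0 + 12331×0.000183105 V = 2.2578735 V.
Error = 2.258 − 2.2578735 = 0.000126465 V = 0.126 mV.

0.126 mV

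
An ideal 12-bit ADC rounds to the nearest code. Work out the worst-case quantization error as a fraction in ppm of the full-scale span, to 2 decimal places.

122.07 ppm

Rounding → worst-case error = ½ LSB = V_FS/2^13, so 1e+06/8192 = 122.07 ppm of full scale.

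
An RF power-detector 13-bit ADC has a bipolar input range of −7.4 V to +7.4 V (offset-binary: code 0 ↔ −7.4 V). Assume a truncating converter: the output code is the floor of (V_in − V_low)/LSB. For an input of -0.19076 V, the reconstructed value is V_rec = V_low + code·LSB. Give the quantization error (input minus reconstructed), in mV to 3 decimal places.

0.744 mV

One LSB is 14.8 V / 8192 = 1.807 mV.
(-0.19076 − (−7.4))/0.00180664 = 3990.4118; ⌊·⌋ gives code 3990.
V_rec = (−7.4) + 3990·0.00180664 = -0.19150391 V.
Error = -0.19076 − (−0.19150391) = 0.000743906 V = 0.744 mV.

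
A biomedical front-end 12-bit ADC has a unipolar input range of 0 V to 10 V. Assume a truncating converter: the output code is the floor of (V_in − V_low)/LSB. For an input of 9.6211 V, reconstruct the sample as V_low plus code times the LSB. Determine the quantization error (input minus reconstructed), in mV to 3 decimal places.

Step size: 10 V ÷ 2^12 = 2.441 mV.
(V_in − V_low)/LSB = (9.6211 − 0)/0.00244141 = 3940.8026 → code 3940 (floor).
Code 3940 maps back to 0 + 3940×0.00244141 V = 9.6191406 V.
V_in − V_rec = 0.00195938 V = 1.959 mV.

1.959 mV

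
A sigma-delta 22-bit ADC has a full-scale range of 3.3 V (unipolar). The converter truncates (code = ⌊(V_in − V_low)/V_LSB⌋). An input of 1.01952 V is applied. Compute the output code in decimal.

code 1295811

With 4194304 levels over 3.3 V, one step is 0.79 µV.
(V_in − V_low)/LSB = (1.01952 − 0) / 7.86781e-07 = 1295811.156.
⌊·⌋(1295811.156) = 1295811.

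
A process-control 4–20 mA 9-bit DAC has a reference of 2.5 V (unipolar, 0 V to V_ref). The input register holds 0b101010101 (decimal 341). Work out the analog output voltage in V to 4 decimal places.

LSB = 2.5 V / 2^9 = 4.883 mV.
Code 0b101010101 = 341 decimal.
V_out = 0 + 341 × 0.00488281 V = 1.66504 V.

1.6650 V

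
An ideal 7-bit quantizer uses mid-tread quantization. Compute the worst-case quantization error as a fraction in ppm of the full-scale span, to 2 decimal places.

Rounding → worst-case error = ½ LSB = V_FS/2^8, so 1e+06/256 = 3906.25 ppm of full scale.

3906.25 ppm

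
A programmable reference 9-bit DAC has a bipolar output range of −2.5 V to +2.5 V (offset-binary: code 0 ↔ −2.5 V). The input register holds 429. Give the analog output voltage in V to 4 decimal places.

LSB = 5 V / 2^9 = 9.766 mV.
V_out = (−2.5) + 429 × 0.00976562 V = 1.68945 V.

1.6895 V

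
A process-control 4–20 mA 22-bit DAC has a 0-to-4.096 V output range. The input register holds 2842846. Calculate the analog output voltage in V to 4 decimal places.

2.7762 V

LSB = 4.096 V / 2^22 = 0.98 µV.
V_out = 0 + 2842846 × 9.76563e-07 V = 2.77622 V.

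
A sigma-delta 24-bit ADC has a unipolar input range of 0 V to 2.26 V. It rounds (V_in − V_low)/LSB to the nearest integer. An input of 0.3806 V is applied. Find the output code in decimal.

code 2825402

LSB = 2.26 V / 16777216 = 0.13 µV.
Input sits at 2825401.951 steps above V_low.
So the output code is 2825402.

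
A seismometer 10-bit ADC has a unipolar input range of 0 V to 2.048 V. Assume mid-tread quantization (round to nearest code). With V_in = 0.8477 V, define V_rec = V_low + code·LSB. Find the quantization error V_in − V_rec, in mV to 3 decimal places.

LSB = 2.048/2^10 = 2.000 mV.
(V_in − V_low)/LSB = (0.8477 − 0)/0.002 = 423.8500 → code 424 (round).
V_rec = 0 + 424·0.002 = 0.848 V.
V_in − V_rec = -0.0003 V = -0.300 mV.

-0.300 mV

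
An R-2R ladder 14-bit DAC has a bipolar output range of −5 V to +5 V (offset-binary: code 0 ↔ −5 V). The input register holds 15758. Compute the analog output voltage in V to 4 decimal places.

4.6179 V

LSB = 10 V / 2^14 = 0.610 mV.
V_out = (−5) + 15758 × 0.000610352 V = 4.61792 V.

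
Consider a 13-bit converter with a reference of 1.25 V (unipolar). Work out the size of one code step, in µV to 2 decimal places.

152.59 µV

Full-scale span = 1.25 V.
LSB = 1.25 / 2^13 = 1.25 / 8192 = 0.000152588 V = 152.59 µV.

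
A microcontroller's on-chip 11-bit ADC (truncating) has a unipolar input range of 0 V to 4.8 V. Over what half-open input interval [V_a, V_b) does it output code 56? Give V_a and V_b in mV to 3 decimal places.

LSB = 4.8/2^11 = 2.344 mV.
V_a = V_low + 56·LSB = 0.13125 V; V_b = V_low + 57·LSB = 0.133594 V.

[131.250 mV, 133.594 mV)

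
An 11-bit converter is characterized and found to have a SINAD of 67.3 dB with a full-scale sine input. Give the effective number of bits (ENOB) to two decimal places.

10.89 bits

ENOB = (SINAD − 1.76) / 6.02 = (67.3 − 1.76)/6.02 = 10.887.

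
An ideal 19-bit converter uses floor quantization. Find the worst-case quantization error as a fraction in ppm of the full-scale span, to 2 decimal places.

Truncating → worst-case error = 1 LSB = V_FS/2^19, so 1e+06/524288 = 1.90735 ppm of full scale.

1.91 ppm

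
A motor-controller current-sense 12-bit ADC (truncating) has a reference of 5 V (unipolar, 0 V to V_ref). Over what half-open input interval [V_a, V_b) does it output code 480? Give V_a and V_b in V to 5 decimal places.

[0.58594 V, 0.58716 V)

LSB = 5/2^12 = 1.221 mV.
V_a = V_low + 480·LSB = 0.585938 V; V_b = V_low + 481·LSB = 0.587158 V.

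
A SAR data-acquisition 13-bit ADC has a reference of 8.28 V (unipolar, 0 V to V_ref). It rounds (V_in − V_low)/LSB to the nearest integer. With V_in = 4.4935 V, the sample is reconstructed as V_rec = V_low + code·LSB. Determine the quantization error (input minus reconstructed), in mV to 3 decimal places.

One LSB is 8.28 V / 8192 = 1.011 mV.
Scaled input = 4445.7430 LSBs, so code = 4446.
Code 4446 maps back to 0 + 4446×0.00101074 V = 4.4937598 V.
V_in − V_rec = -0.000259766 V = -0.260 mV.

-0.260 mV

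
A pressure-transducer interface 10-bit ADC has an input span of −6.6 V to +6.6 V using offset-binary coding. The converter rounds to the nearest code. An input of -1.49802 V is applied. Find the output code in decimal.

code 396

LSB = 13.2 V / 1024 = 12.891 mV.
(V_in − V_low)/LSB = (-1.49802 − (−6.6)) / 0.0128906 = 395.790.
So the output code is 396.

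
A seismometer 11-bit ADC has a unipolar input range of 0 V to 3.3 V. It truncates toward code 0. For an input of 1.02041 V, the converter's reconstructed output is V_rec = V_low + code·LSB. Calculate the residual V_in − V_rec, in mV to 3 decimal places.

0.439 mV

LSB = 3.3/2^11 = 1.611 mV.
(1.02041 − 0)/0.00161133 = 633.2726; ⌊·⌋ gives code 633.
V_rec = 0 + 633·0.00161133 = 1.0199707 V.
Error = 1.02041 − 1.0199707 = 0.000439297 V = 0.439 mV.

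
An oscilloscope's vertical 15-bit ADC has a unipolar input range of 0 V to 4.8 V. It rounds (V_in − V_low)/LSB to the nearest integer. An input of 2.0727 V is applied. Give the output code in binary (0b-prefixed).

LSB = 4.8 V / 32768 = 146.48 µV.
Input sits at 14149.632 steps above V_low.
round(14149.632) = 14150.
In binary (0b-prefixed): 0b11011101000110.

code 0b11011101000110 (decimal 14150)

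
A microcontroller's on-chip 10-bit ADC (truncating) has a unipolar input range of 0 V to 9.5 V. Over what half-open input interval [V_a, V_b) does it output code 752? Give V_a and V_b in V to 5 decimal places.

LSB = 9.5/2^10 = 9.277 mV.
V_a = V_low + 752·LSB = 6.97656 V; V_b = V_low + 753·LSB = 6.98584 V.

[6.97656 V, 6.98584 V)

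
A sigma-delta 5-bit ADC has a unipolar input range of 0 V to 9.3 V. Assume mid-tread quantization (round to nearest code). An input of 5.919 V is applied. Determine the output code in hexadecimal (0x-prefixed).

code 0x14 (decimal 20)

LSB = 9.3 V / 32 = 290.625 mV.
(V_in − V_low)/LSB = (5.919 − 0) / 0.290625 = 20.366.
Round → code 20.
In hexadecimal (0x-prefixed): 0x14.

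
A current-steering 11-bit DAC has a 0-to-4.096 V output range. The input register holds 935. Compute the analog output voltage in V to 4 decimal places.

LSB = 4.096 V / 2^11 = 2.000 mV.
V_out = 0 + 935 × 0.002 V = 1.87 V.

1.8700 V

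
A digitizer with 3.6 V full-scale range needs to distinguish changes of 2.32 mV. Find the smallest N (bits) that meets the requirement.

Number of steps required ≥ 3.6 V / 2.32 mV = 1551.72.
Need 2^N ≥ 1551.72; 2^10 = 1024, 2^11 = 2048.
Minimum N = 11.

11 bits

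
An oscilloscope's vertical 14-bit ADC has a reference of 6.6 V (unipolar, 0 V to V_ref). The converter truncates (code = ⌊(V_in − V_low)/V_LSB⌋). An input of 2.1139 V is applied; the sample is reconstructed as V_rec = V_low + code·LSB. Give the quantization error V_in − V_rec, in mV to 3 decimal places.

Step size: 6.6 V ÷ 2^14 = 402.83 µV.
(V_in − V_low)/LSB = (2.1139 − 0)/0.000402832 = 5247.5966 → code 5247 (floor).
Code 5247 maps back to 0 + 5247×0.000402832 V = 2.1136597 V.
Error = 2.1139 − 2.1136597 = 0.000240332 V = 0.240 mV.

0.240 mV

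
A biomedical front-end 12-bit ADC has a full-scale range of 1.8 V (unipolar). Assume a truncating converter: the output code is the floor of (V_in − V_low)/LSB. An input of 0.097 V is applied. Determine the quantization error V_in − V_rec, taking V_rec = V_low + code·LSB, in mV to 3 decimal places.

0.320 mV

LSB = 1.8/2^12 = 439.45 µV.
Scaled input = 220.7289 LSBs, so code = 220.
Reconstructed: 0.096679688 V.
V_in − V_rec = 0.000320313 V = 0.320 mV.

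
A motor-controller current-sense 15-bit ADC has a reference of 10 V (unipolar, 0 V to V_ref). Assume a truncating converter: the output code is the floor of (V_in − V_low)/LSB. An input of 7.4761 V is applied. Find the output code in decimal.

Full-scale span = 10 V; LSB = 10/2^15 = 305.18 µV.
Input sits at 24497.684 steps above V_low.
Floor → code 24497.

code 24497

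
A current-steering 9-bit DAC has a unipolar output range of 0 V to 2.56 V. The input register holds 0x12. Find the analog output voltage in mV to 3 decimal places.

90.000 mV

LSB = 2.56 V / 2^9 = 5.000 mV.
Code 0x12 = 18 decimal.
V_out = 0 + 18 × 0.005 V = 0.09 V.
= 90.000 mV.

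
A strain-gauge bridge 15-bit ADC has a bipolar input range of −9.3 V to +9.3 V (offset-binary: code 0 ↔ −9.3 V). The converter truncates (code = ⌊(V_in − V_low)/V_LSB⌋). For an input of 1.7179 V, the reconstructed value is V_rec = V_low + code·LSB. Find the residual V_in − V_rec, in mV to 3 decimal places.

Step size: 18.6 V ÷ 2^15 = 0.568 mV.
Scaled input = 19410.4595 LSBs, so code = 19410.
V_rec = (−9.3) + 19410·0.000567627 = 1.7176392 V.
V_in − V_rec = 0.00026084 V = 0.261 mV.

0.261 mV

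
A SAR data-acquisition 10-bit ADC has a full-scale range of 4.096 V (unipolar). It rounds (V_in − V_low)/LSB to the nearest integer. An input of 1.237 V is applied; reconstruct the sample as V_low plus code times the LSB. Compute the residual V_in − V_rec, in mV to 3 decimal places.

1.000 mV

LSB = 4.096/2^10 = 4.000 mV.
(V_in − V_low)/LSB = (1.237 − 0)/0.004 = 309.2500 → code 309 (round).
Code 309 maps back to 0 + 309×0.004 V = 1.236 V.
Difference: 0.001 V → 1.000 mV.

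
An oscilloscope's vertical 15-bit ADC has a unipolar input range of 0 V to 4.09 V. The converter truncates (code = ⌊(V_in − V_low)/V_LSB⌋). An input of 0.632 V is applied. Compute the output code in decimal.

code 5063

With 32768 levels over 4.09 V, one step is 124.82 µV.
(0.632 − 0) / 0.000124817 = 5063.417 LSBs.
⌊·⌋(5063.417) = 5063.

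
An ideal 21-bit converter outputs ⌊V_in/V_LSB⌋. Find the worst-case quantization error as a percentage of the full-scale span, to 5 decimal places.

Truncating → worst-case error = 1 LSB = V_FS/2^21, so 100/2097152 = 4.76837e-05 % of full scale.

0.00005 %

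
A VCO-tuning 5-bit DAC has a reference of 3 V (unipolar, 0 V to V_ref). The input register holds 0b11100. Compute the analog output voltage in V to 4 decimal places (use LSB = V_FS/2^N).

2.6250 V

LSB = 3 V / 2^5 = 93.750 mV.
Code 0b11100 = 28 decimal.
V_out = 0 + 28 × 0.09375 V = 2.625 V.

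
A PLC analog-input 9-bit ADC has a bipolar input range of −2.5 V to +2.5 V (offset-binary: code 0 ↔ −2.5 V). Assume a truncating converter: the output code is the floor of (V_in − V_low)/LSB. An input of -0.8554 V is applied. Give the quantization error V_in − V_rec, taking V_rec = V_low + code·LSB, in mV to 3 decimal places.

Step size: 5 V ÷ 2^9 = 9.766 mV.
(-0.8554 − (−2.5))/0.00976562 = 168.4070; ⌊·⌋ gives code 168.
Reconstructed: -0.859375 V.
Difference: 0.003975 V → 3.975 mV.

3.975 mV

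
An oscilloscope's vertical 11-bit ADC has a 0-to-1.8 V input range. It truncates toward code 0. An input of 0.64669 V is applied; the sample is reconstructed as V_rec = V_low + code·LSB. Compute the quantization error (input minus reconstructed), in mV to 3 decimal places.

0.694 mV

LSB = 1.8/2^11 = 0.879 mV.
(0.64669 − 0)/0.000878906 = 735.7895; ⌊·⌋ gives code 735.
Code 735 maps back to 0 + 735×0.000878906 V = 0.64599609 V.
Difference: 0.000693906 V → 0.694 mV.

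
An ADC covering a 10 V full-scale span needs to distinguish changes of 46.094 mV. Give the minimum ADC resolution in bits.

Number of steps required ≥ 10 V / 46.094 mV = 216.95.
Need 2^N ≥ 216.95; 2^7 = 128, 2^8 = 256.
Minimum N = 8.

8 bits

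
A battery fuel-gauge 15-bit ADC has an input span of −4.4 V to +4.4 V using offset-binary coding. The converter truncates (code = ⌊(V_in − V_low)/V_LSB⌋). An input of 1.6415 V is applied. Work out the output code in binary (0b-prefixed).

code 0b101011111100000 (decimal 22496)

LSB = 8.8 V / 32768 = 268.55 µV.
(1.6415 − (−4.4)) / 0.000268555 = 22496.349 LSBs.
Floor → code 22496.
In binary (0b-prefixed): 0b101011111100000.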